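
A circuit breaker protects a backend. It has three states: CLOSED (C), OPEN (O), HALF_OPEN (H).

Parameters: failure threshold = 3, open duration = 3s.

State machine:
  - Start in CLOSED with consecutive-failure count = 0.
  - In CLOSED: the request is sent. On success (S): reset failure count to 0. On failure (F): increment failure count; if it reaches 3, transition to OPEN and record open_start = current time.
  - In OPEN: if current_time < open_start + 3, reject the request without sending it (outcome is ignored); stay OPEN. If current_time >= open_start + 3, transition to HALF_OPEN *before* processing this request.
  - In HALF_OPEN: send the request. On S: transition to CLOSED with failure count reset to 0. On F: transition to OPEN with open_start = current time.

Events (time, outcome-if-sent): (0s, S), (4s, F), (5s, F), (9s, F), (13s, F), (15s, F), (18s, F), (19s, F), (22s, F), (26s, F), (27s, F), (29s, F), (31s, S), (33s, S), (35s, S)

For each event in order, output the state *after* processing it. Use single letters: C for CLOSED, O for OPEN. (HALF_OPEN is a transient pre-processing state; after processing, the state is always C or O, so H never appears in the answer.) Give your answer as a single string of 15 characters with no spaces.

State after each event:
  event#1 t=0s outcome=S: state=CLOSED
  event#2 t=4s outcome=F: state=CLOSED
  event#3 t=5s outcome=F: state=CLOSED
  event#4 t=9s outcome=F: state=OPEN
  event#5 t=13s outcome=F: state=OPEN
  event#6 t=15s outcome=F: state=OPEN
  event#7 t=18s outcome=F: state=OPEN
  event#8 t=19s outcome=F: state=OPEN
  event#9 t=22s outcome=F: state=OPEN
  event#10 t=26s outcome=F: state=OPEN
  event#11 t=27s outcome=F: state=OPEN
  event#12 t=29s outcome=F: state=OPEN
  event#13 t=31s outcome=S: state=OPEN
  event#14 t=33s outcome=S: state=CLOSED
  event#15 t=35s outcome=S: state=CLOSED

Answer: CCCOOOOOOOOOOCC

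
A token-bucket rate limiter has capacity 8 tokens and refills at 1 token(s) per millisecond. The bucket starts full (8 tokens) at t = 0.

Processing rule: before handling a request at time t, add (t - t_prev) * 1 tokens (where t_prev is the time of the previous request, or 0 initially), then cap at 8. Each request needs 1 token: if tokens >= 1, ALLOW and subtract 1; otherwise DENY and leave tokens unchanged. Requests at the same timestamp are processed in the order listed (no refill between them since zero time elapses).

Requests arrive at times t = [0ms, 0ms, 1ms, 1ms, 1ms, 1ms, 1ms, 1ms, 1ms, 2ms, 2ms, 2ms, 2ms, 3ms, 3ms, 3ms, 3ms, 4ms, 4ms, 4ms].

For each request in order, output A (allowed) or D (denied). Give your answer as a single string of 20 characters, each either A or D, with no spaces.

Simulating step by step:
  req#1 t=0ms: ALLOW
  req#2 t=0ms: ALLOW
  req#3 t=1ms: ALLOW
  req#4 t=1ms: ALLOW
  req#5 t=1ms: ALLOW
  req#6 t=1ms: ALLOW
  req#7 t=1ms: ALLOW
  req#8 t=1ms: ALLOW
  req#9 t=1ms: ALLOW
  req#10 t=2ms: ALLOW
  req#11 t=2ms: DENY
  req#12 t=2ms: DENY
  req#13 t=2ms: DENY
  req#14 t=3ms: ALLOW
  req#15 t=3ms: DENY
  req#16 t=3ms: DENY
  req#17 t=3ms: DENY
  req#18 t=4ms: ALLOW
  req#19 t=4ms: DENY
  req#20 t=4ms: DENY

Answer: AAAAAAAAAADDDADDDADD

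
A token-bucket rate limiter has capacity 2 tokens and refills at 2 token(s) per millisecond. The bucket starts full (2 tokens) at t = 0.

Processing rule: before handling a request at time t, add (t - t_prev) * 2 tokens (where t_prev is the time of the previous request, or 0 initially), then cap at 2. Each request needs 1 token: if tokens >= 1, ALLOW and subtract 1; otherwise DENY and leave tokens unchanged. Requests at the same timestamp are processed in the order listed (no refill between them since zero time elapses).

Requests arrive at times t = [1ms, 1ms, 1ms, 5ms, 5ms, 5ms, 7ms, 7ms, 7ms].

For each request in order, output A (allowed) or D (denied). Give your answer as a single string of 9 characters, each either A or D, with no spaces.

Answer: AADAADAAD

Derivation:
Simulating step by step:
  req#1 t=1ms: ALLOW
  req#2 t=1ms: ALLOW
  req#3 t=1ms: DENY
  req#4 t=5ms: ALLOW
  req#5 t=5ms: ALLOW
  req#6 t=5ms: DENY
  req#7 t=7ms: ALLOW
  req#8 t=7ms: ALLOW
  req#9 t=7ms: DENY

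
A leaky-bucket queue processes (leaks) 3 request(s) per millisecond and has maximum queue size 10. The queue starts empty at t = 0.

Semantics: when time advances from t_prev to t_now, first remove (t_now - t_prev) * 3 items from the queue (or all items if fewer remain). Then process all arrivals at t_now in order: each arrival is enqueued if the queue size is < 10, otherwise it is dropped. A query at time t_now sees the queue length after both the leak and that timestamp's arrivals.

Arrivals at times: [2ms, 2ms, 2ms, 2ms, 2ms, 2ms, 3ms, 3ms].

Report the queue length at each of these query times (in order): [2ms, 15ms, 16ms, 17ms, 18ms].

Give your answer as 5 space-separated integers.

Queue lengths at query times:
  query t=2ms: backlog = 6
  query t=15ms: backlog = 0
  query t=16ms: backlog = 0
  query t=17ms: backlog = 0
  query t=18ms: backlog = 0

Answer: 6 0 0 0 0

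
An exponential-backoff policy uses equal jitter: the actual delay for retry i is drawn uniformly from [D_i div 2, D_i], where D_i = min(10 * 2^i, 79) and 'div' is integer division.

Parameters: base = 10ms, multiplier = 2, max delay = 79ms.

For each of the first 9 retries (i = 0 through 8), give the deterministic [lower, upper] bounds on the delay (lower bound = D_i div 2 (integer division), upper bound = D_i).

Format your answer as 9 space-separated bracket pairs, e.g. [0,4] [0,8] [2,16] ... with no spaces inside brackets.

Computing bounds per retry:
  i=0: D_i=min(10*2^0,79)=10, bounds=[5,10]
  i=1: D_i=min(10*2^1,79)=20, bounds=[10,20]
  i=2: D_i=min(10*2^2,79)=40, bounds=[20,40]
  i=3: D_i=min(10*2^3,79)=79, bounds=[39,79]
  i=4: D_i=min(10*2^4,79)=79, bounds=[39,79]
  i=5: D_i=min(10*2^5,79)=79, bounds=[39,79]
  i=6: D_i=min(10*2^6,79)=79, bounds=[39,79]
  i=7: D_i=min(10*2^7,79)=79, bounds=[39,79]
  i=8: D_i=min(10*2^8,79)=79, bounds=[39,79]

Answer: [5,10] [10,20] [20,40] [39,79] [39,79] [39,79] [39,79] [39,79] [39,79]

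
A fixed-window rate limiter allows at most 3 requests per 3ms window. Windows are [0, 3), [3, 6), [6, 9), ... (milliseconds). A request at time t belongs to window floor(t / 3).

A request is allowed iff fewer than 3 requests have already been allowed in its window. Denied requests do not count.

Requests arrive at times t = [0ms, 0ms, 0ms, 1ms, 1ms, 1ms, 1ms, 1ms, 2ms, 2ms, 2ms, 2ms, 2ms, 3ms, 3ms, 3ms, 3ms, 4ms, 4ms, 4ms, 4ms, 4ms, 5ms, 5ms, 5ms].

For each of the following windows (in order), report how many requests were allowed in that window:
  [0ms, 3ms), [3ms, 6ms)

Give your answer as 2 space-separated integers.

Answer: 3 3

Derivation:
Processing requests:
  req#1 t=0ms (window 0): ALLOW
  req#2 t=0ms (window 0): ALLOW
  req#3 t=0ms (window 0): ALLOW
  req#4 t=1ms (window 0): DENY
  req#5 t=1ms (window 0): DENY
  req#6 t=1ms (window 0): DENY
  req#7 t=1ms (window 0): DENY
  req#8 t=1ms (window 0): DENY
  req#9 t=2ms (window 0): DENY
  req#10 t=2ms (window 0): DENY
  req#11 t=2ms (window 0): DENY
  req#12 t=2ms (window 0): DENY
  req#13 t=2ms (window 0): DENY
  req#14 t=3ms (window 1): ALLOW
  req#15 t=3ms (window 1): ALLOW
  req#16 t=3ms (window 1): ALLOW
  req#17 t=3ms (window 1): DENY
  req#18 t=4ms (window 1): DENY
  req#19 t=4ms (window 1): DENY
  req#20 t=4ms (window 1): DENY
  req#21 t=4ms (window 1): DENY
  req#22 t=4ms (window 1): DENY
  req#23 t=5ms (window 1): DENY
  req#24 t=5ms (window 1): DENY
  req#25 t=5ms (window 1): DENY

Allowed counts by window: 3 3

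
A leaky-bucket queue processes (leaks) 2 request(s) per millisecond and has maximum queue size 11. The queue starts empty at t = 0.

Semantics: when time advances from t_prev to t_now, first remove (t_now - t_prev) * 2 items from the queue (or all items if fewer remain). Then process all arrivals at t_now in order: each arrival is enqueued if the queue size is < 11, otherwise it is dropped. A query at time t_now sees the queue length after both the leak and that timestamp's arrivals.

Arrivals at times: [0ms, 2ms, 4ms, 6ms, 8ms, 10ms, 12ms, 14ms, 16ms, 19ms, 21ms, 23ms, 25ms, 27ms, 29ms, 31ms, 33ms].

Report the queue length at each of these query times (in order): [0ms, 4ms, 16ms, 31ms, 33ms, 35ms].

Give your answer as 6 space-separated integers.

Answer: 1 1 1 1 1 0

Derivation:
Queue lengths at query times:
  query t=0ms: backlog = 1
  query t=4ms: backlog = 1
  query t=16ms: backlog = 1
  query t=31ms: backlog = 1
  query t=33ms: backlog = 1
  query t=35ms: backlog = 0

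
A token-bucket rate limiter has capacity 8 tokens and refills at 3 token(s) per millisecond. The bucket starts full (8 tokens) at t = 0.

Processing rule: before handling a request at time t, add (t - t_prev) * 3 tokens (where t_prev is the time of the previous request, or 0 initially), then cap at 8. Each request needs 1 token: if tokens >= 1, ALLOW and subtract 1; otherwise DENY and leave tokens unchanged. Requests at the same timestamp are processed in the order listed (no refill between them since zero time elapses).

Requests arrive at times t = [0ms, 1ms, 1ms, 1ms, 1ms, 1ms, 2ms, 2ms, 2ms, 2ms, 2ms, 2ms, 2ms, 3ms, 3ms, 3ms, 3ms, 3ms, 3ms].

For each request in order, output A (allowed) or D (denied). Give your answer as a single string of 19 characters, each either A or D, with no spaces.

Answer: AAAAAAAAAAAADAAADDD

Derivation:
Simulating step by step:
  req#1 t=0ms: ALLOW
  req#2 t=1ms: ALLOW
  req#3 t=1ms: ALLOW
  req#4 t=1ms: ALLOW
  req#5 t=1ms: ALLOW
  req#6 t=1ms: ALLOW
  req#7 t=2ms: ALLOW
  req#8 t=2ms: ALLOW
  req#9 t=2ms: ALLOW
  req#10 t=2ms: ALLOW
  req#11 t=2ms: ALLOW
  req#12 t=2ms: ALLOW
  req#13 t=2ms: DENY
  req#14 t=3ms: ALLOW
  req#15 t=3ms: ALLOW
  req#16 t=3ms: ALLOW
  req#17 t=3ms: DENY
  req#18 t=3ms: DENY
  req#19 t=3ms: DENY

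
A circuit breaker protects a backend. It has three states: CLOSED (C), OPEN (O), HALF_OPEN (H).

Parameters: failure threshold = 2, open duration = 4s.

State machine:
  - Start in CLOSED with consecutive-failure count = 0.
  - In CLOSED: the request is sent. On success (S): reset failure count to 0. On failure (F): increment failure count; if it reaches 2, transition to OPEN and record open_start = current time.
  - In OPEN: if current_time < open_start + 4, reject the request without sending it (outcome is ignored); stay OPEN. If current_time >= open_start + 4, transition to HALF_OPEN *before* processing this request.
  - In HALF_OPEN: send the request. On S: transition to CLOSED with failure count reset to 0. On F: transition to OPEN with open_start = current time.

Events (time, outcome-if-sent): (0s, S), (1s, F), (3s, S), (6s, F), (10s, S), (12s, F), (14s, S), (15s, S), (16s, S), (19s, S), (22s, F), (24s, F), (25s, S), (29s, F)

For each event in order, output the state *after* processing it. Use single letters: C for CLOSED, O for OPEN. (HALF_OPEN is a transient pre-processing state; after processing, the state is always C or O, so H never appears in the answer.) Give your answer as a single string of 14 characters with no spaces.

Answer: CCCCCCCCCCCOOO

Derivation:
State after each event:
  event#1 t=0s outcome=S: state=CLOSED
  event#2 t=1s outcome=F: state=CLOSED
  event#3 t=3s outcome=S: state=CLOSED
  event#4 t=6s outcome=F: state=CLOSED
  event#5 t=10s outcome=S: state=CLOSED
  event#6 t=12s outcome=F: state=CLOSED
  event#7 t=14s outcome=S: state=CLOSED
  event#8 t=15s outcome=S: state=CLOSED
  event#9 t=16s outcome=S: state=CLOSED
  event#10 t=19s outcome=S: state=CLOSED
  event#11 t=22s outcome=F: state=CLOSED
  event#12 t=24s outcome=F: state=OPEN
  event#13 t=25s outcome=S: state=OPEN
  event#14 t=29s outcome=F: state=OPEN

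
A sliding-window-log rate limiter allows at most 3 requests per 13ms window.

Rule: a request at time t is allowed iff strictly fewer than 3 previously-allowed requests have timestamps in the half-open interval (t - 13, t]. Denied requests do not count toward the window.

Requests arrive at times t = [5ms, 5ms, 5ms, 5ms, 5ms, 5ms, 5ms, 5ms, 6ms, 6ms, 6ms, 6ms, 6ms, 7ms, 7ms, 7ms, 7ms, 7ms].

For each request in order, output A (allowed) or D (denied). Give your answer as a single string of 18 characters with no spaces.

Tracking allowed requests in the window:
  req#1 t=5ms: ALLOW
  req#2 t=5ms: ALLOW
  req#3 t=5ms: ALLOW
  req#4 t=5ms: DENY
  req#5 t=5ms: DENY
  req#6 t=5ms: DENY
  req#7 t=5ms: DENY
  req#8 t=5ms: DENY
  req#9 t=6ms: DENY
  req#10 t=6ms: DENY
  req#11 t=6ms: DENY
  req#12 t=6ms: DENY
  req#13 t=6ms: DENY
  req#14 t=7ms: DENY
  req#15 t=7ms: DENY
  req#16 t=7ms: DENY
  req#17 t=7ms: DENY
  req#18 t=7ms: DENY

Answer: AAADDDDDDDDDDDDDDD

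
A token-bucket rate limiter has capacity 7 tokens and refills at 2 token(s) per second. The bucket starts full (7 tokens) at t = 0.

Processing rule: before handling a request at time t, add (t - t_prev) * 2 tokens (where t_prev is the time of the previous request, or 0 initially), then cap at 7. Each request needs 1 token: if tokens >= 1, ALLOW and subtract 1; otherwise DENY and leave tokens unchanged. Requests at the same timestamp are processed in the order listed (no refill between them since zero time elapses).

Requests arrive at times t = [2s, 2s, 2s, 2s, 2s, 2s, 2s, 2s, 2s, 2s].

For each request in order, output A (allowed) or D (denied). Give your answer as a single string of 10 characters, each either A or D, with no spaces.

Answer: AAAAAAADDD

Derivation:
Simulating step by step:
  req#1 t=2s: ALLOW
  req#2 t=2s: ALLOW
  req#3 t=2s: ALLOW
  req#4 t=2s: ALLOW
  req#5 t=2s: ALLOW
  req#6 t=2s: ALLOW
  req#7 t=2s: ALLOW
  req#8 t=2s: DENY
  req#9 t=2s: DENY
  req#10 t=2s: DENY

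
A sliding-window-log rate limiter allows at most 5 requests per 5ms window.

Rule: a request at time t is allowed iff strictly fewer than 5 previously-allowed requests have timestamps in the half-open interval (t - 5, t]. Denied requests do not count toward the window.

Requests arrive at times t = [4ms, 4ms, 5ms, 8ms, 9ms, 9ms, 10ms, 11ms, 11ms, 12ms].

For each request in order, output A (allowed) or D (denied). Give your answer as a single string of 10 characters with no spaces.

Answer: AAAAAAAADD

Derivation:
Tracking allowed requests in the window:
  req#1 t=4ms: ALLOW
  req#2 t=4ms: ALLOW
  req#3 t=5ms: ALLOW
  req#4 t=8ms: ALLOW
  req#5 t=9ms: ALLOW
  req#6 t=9ms: ALLOW
  req#7 t=10ms: ALLOW
  req#8 t=11ms: ALLOW
  req#9 t=11ms: DENY
  req#10 t=12ms: DENY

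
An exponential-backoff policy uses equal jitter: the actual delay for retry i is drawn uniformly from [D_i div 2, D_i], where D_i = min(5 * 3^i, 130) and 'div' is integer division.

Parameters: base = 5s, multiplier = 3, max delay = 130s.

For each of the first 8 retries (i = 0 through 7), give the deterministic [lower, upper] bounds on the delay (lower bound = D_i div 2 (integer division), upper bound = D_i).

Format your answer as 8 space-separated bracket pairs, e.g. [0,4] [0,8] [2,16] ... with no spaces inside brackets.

Computing bounds per retry:
  i=0: D_i=min(5*3^0,130)=5, bounds=[2,5]
  i=1: D_i=min(5*3^1,130)=15, bounds=[7,15]
  i=2: D_i=min(5*3^2,130)=45, bounds=[22,45]
  i=3: D_i=min(5*3^3,130)=130, bounds=[65,130]
  i=4: D_i=min(5*3^4,130)=130, bounds=[65,130]
  i=5: D_i=min(5*3^5,130)=130, bounds=[65,130]
  i=6: D_i=min(5*3^6,130)=130, bounds=[65,130]
  i=7: D_i=min(5*3^7,130)=130, bounds=[65,130]

Answer: [2,5] [7,15] [22,45] [65,130] [65,130] [65,130] [65,130] [65,130]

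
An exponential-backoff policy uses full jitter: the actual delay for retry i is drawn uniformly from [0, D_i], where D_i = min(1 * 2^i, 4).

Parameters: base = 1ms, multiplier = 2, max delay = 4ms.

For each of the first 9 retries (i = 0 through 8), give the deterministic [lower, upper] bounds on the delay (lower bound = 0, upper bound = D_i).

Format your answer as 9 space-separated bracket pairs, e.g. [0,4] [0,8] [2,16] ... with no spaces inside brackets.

Answer: [0,1] [0,2] [0,4] [0,4] [0,4] [0,4] [0,4] [0,4] [0,4]

Derivation:
Computing bounds per retry:
  i=0: D_i=min(1*2^0,4)=1, bounds=[0,1]
  i=1: D_i=min(1*2^1,4)=2, bounds=[0,2]
  i=2: D_i=min(1*2^2,4)=4, bounds=[0,4]
  i=3: D_i=min(1*2^3,4)=4, bounds=[0,4]
  i=4: D_i=min(1*2^4,4)=4, bounds=[0,4]
  i=5: D_i=min(1*2^5,4)=4, bounds=[0,4]
  i=6: D_i=min(1*2^6,4)=4, bounds=[0,4]
  i=7: D_i=min(1*2^7,4)=4, bounds=[0,4]
  i=8: D_i=min(1*2^8,4)=4, bounds=[0,4]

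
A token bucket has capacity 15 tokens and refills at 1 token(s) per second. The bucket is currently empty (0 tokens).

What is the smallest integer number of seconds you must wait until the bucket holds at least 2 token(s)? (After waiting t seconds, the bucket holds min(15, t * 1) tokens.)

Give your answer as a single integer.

Need t * 1 >= 2, so t >= 2/1.
Smallest integer t = ceil(2/1) = 2.

Answer: 2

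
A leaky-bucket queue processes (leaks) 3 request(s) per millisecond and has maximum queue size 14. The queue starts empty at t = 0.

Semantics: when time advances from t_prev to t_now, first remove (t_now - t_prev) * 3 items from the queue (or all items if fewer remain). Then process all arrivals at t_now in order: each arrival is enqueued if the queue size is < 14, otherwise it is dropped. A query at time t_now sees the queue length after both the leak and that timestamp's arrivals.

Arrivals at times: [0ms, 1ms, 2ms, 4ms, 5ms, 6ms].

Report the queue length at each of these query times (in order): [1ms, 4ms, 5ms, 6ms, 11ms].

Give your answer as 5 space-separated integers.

Answer: 1 1 1 1 0

Derivation:
Queue lengths at query times:
  query t=1ms: backlog = 1
  query t=4ms: backlog = 1
  query t=5ms: backlog = 1
  query t=6ms: backlog = 1
  query t=11ms: backlog = 0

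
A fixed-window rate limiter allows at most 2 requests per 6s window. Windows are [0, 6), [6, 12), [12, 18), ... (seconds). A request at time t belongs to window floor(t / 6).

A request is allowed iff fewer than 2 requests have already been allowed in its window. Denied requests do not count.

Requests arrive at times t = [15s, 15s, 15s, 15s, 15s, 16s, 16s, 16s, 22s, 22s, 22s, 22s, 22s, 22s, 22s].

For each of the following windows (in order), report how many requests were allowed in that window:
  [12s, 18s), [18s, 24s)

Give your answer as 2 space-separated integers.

Answer: 2 2

Derivation:
Processing requests:
  req#1 t=15s (window 2): ALLOW
  req#2 t=15s (window 2): ALLOW
  req#3 t=15s (window 2): DENY
  req#4 t=15s (window 2): DENY
  req#5 t=15s (window 2): DENY
  req#6 t=16s (window 2): DENY
  req#7 t=16s (window 2): DENY
  req#8 t=16s (window 2): DENY
  req#9 t=22s (window 3): ALLOW
  req#10 t=22s (window 3): ALLOW
  req#11 t=22s (window 3): DENY
  req#12 t=22s (window 3): DENY
  req#13 t=22s (window 3): DENY
  req#14 t=22s (window 3): DENY
  req#15 t=22s (window 3): DENY

Allowed counts by window: 2 2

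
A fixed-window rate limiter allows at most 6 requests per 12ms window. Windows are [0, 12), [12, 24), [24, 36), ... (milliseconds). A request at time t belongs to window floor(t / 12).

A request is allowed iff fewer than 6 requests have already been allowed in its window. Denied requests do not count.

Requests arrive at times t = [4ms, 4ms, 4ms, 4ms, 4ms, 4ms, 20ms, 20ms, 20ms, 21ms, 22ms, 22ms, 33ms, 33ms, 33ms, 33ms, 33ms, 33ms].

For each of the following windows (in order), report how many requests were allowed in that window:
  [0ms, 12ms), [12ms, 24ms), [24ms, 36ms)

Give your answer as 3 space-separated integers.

Processing requests:
  req#1 t=4ms (window 0): ALLOW
  req#2 t=4ms (window 0): ALLOW
  req#3 t=4ms (window 0): ALLOW
  req#4 t=4ms (window 0): ALLOW
  req#5 t=4ms (window 0): ALLOW
  req#6 t=4ms (window 0): ALLOW
  req#7 t=20ms (window 1): ALLOW
  req#8 t=20ms (window 1): ALLOW
  req#9 t=20ms (window 1): ALLOW
  req#10 t=21ms (window 1): ALLOW
  req#11 t=22ms (window 1): ALLOW
  req#12 t=22ms (window 1): ALLOW
  req#13 t=33ms (window 2): ALLOW
  req#14 t=33ms (window 2): ALLOW
  req#15 t=33ms (window 2): ALLOW
  req#16 t=33ms (window 2): ALLOW
  req#17 t=33ms (window 2): ALLOW
  req#18 t=33ms (window 2): ALLOW

Allowed counts by window: 6 6 6

Answer: 6 6 6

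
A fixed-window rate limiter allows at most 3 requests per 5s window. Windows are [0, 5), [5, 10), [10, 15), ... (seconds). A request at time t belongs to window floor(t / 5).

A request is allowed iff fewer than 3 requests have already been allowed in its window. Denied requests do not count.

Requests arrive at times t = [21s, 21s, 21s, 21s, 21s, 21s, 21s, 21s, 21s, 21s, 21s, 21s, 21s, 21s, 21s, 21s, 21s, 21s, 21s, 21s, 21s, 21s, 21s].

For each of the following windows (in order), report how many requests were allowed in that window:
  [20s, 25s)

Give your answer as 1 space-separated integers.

Processing requests:
  req#1 t=21s (window 4): ALLOW
  req#2 t=21s (window 4): ALLOW
  req#3 t=21s (window 4): ALLOW
  req#4 t=21s (window 4): DENY
  req#5 t=21s (window 4): DENY
  req#6 t=21s (window 4): DENY
  req#7 t=21s (window 4): DENY
  req#8 t=21s (window 4): DENY
  req#9 t=21s (window 4): DENY
  req#10 t=21s (window 4): DENY
  req#11 t=21s (window 4): DENY
  req#12 t=21s (window 4): DENY
  req#13 t=21s (window 4): DENY
  req#14 t=21s (window 4): DENY
  req#15 t=21s (window 4): DENY
  req#16 t=21s (window 4): DENY
  req#17 t=21s (window 4): DENY
  req#18 t=21s (window 4): DENY
  req#19 t=21s (window 4): DENY
  req#20 t=21s (window 4): DENY
  req#21 t=21s (window 4): DENY
  req#22 t=21s (window 4): DENY
  req#23 t=21s (window 4): DENY

Allowed counts by window: 3

Answer: 3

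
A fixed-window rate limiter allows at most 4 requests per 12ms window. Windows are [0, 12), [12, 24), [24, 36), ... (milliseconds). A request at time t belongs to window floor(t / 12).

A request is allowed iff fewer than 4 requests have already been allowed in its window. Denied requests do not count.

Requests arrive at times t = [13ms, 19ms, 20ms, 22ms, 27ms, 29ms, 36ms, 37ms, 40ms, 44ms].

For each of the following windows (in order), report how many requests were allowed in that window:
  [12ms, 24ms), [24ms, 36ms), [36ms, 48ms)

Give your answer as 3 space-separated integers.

Answer: 4 2 4

Derivation:
Processing requests:
  req#1 t=13ms (window 1): ALLOW
  req#2 t=19ms (window 1): ALLOW
  req#3 t=20ms (window 1): ALLOW
  req#4 t=22ms (window 1): ALLOW
  req#5 t=27ms (window 2): ALLOW
  req#6 t=29ms (window 2): ALLOW
  req#7 t=36ms (window 3): ALLOW
  req#8 t=37ms (window 3): ALLOW
  req#9 t=40ms (window 3): ALLOW
  req#10 t=44ms (window 3): ALLOW

Allowed counts by window: 4 2 4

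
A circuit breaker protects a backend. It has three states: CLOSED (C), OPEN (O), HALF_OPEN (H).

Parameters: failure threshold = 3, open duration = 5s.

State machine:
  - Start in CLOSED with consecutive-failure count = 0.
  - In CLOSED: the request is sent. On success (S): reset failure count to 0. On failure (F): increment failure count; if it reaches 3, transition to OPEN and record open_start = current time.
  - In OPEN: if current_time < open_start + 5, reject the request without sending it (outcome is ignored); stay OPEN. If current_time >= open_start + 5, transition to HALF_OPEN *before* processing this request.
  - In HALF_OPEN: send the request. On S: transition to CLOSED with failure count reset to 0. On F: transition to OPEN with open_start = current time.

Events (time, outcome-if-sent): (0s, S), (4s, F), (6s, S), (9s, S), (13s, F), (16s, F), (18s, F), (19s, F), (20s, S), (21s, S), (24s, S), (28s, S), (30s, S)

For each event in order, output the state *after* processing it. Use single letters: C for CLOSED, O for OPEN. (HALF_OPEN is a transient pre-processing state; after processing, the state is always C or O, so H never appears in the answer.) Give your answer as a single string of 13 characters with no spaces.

Answer: CCCCCCOOOOCCC

Derivation:
State after each event:
  event#1 t=0s outcome=S: state=CLOSED
  event#2 t=4s outcome=F: state=CLOSED
  event#3 t=6s outcome=S: state=CLOSED
  event#4 t=9s outcome=S: state=CLOSED
  event#5 t=13s outcome=F: state=CLOSED
  event#6 t=16s outcome=F: state=CLOSED
  event#7 t=18s outcome=F: state=OPEN
  event#8 t=19s outcome=F: state=OPEN
  event#9 t=20s outcome=S: state=OPEN
  event#10 t=21s outcome=S: state=OPEN
  event#11 t=24s outcome=S: state=CLOSED
  event#12 t=28s outcome=S: state=CLOSED
  event#13 t=30s outcome=S: state=CLOSED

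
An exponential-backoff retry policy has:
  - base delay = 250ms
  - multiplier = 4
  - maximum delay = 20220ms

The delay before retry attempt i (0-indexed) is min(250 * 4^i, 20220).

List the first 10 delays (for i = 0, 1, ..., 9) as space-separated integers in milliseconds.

Answer: 250 1000 4000 16000 20220 20220 20220 20220 20220 20220

Derivation:
Computing each delay:
  i=0: min(250*4^0, 20220) = 250
  i=1: min(250*4^1, 20220) = 1000
  i=2: min(250*4^2, 20220) = 4000
  i=3: min(250*4^3, 20220) = 16000
  i=4: min(250*4^4, 20220) = 20220
  i=5: min(250*4^5, 20220) = 20220
  i=6: min(250*4^6, 20220) = 20220
  i=7: min(250*4^7, 20220) = 20220
  i=8: min(250*4^8, 20220) = 20220
  i=9: min(250*4^9, 20220) = 20220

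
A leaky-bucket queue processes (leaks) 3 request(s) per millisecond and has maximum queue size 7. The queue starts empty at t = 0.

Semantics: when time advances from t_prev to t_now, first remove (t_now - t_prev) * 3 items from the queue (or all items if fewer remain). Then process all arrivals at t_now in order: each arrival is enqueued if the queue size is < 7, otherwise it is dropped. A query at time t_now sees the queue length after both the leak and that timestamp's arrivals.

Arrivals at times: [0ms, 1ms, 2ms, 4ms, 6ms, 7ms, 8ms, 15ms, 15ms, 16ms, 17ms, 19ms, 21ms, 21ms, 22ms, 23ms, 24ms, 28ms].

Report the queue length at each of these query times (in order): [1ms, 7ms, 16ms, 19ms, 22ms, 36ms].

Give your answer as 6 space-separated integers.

Answer: 1 1 1 1 1 0

Derivation:
Queue lengths at query times:
  query t=1ms: backlog = 1
  query t=7ms: backlog = 1
  query t=16ms: backlog = 1
  query t=19ms: backlog = 1
  query t=22ms: backlog = 1
  query t=36ms: backlog = 0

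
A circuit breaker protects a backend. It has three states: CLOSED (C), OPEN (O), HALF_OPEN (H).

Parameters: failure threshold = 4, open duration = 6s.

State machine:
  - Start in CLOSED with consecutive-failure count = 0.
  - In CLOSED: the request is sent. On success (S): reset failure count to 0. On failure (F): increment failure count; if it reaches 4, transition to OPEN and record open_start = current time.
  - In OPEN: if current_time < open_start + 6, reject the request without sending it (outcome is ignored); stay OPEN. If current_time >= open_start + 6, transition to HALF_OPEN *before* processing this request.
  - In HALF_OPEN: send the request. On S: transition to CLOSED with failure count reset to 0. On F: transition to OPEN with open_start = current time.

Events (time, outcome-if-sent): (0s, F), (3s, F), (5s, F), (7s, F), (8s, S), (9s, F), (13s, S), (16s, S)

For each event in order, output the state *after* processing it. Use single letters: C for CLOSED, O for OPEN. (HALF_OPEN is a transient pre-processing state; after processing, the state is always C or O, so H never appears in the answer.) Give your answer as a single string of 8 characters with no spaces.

Answer: CCCOOOCC

Derivation:
State after each event:
  event#1 t=0s outcome=F: state=CLOSED
  event#2 t=3s outcome=F: state=CLOSED
  event#3 t=5s outcome=F: state=CLOSED
  event#4 t=7s outcome=F: state=OPEN
  event#5 t=8s outcome=S: state=OPEN
  event#6 t=9s outcome=F: state=OPEN
  event#7 t=13s outcome=S: state=CLOSED
  event#8 t=16s outcome=S: state=CLOSED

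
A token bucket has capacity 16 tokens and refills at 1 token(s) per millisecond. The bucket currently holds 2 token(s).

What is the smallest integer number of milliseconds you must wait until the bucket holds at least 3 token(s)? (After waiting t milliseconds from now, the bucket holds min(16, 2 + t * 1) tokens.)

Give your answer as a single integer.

Answer: 1

Derivation:
Need 2 + t * 1 >= 3, so t >= 1/1.
Smallest integer t = ceil(1/1) = 1.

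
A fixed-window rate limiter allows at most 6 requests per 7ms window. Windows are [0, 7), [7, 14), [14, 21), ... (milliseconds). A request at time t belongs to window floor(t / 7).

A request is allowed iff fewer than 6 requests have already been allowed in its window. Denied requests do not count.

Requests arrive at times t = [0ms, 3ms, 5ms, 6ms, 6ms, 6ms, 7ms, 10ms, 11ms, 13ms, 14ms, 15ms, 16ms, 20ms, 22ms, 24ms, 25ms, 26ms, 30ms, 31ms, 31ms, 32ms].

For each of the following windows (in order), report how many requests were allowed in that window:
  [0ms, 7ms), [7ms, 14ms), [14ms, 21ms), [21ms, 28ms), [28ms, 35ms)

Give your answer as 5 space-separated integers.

Processing requests:
  req#1 t=0ms (window 0): ALLOW
  req#2 t=3ms (window 0): ALLOW
  req#3 t=5ms (window 0): ALLOW
  req#4 t=6ms (window 0): ALLOW
  req#5 t=6ms (window 0): ALLOW
  req#6 t=6ms (window 0): ALLOW
  req#7 t=7ms (window 1): ALLOW
  req#8 t=10ms (window 1): ALLOW
  req#9 t=11ms (window 1): ALLOW
  req#10 t=13ms (window 1): ALLOW
  req#11 t=14ms (window 2): ALLOW
  req#12 t=15ms (window 2): ALLOW
  req#13 t=16ms (window 2): ALLOW
  req#14 t=20ms (window 2): ALLOW
  req#15 t=22ms (window 3): ALLOW
  req#16 t=24ms (window 3): ALLOW
  req#17 t=25ms (window 3): ALLOW
  req#18 t=26ms (window 3): ALLOW
  req#19 t=30ms (window 4): ALLOW
  req#20 t=31ms (window 4): ALLOW
  req#21 t=31ms (window 4): ALLOW
  req#22 t=32ms (window 4): ALLOW

Allowed counts by window: 6 4 4 4 4

Answer: 6 4 4 4 4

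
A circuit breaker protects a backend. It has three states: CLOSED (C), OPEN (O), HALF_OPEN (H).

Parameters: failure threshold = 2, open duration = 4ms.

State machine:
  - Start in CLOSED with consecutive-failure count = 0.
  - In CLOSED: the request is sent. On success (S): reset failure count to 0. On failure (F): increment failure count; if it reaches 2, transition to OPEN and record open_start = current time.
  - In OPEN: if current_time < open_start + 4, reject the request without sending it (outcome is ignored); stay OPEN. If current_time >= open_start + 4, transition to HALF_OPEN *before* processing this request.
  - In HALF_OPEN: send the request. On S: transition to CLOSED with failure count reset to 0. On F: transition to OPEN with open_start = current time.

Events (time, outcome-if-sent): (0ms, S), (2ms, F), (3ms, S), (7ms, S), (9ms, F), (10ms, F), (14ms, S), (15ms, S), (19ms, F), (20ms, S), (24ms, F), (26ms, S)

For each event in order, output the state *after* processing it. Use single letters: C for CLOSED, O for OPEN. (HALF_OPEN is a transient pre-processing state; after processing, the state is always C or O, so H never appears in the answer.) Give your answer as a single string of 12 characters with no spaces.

State after each event:
  event#1 t=0ms outcome=S: state=CLOSED
  event#2 t=2ms outcome=F: state=CLOSED
  event#3 t=3ms outcome=S: state=CLOSED
  event#4 t=7ms outcome=S: state=CLOSED
  event#5 t=9ms outcome=F: state=CLOSED
  event#6 t=10ms outcome=F: state=OPEN
  event#7 t=14ms outcome=S: state=CLOSED
  event#8 t=15ms outcome=S: state=CLOSED
  event#9 t=19ms outcome=F: state=CLOSED
  event#10 t=20ms outcome=S: state=CLOSED
  event#11 t=24ms outcome=F: state=CLOSED
  event#12 t=26ms outcome=S: state=CLOSED

Answer: CCCCCOCCCCCC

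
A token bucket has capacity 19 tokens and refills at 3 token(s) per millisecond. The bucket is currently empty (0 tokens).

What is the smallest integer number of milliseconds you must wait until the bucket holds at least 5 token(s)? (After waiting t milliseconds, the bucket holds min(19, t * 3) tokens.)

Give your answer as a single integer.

Answer: 2

Derivation:
Need t * 3 >= 5, so t >= 5/3.
Smallest integer t = ceil(5/3) = 2.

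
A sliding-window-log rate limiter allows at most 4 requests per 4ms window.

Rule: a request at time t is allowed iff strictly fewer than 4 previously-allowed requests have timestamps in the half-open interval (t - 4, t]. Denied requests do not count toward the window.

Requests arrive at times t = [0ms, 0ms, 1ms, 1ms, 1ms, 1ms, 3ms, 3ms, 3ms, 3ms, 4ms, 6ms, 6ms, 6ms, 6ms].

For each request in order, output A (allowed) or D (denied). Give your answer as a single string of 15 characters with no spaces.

Answer: AAAADDDDDDAAAAD

Derivation:
Tracking allowed requests in the window:
  req#1 t=0ms: ALLOW
  req#2 t=0ms: ALLOW
  req#3 t=1ms: ALLOW
  req#4 t=1ms: ALLOW
  req#5 t=1ms: DENY
  req#6 t=1ms: DENY
  req#7 t=3ms: DENY
  req#8 t=3ms: DENY
  req#9 t=3ms: DENY
  req#10 t=3ms: DENY
  req#11 t=4ms: ALLOW
  req#12 t=6ms: ALLOW
  req#13 t=6ms: ALLOW
  req#14 t=6ms: ALLOW
  req#15 t=6ms: DENY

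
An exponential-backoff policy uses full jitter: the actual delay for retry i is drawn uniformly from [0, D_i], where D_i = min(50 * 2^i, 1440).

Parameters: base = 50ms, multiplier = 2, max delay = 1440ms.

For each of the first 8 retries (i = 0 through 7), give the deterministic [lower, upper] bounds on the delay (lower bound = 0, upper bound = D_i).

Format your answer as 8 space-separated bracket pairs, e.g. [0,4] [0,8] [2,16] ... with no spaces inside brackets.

Answer: [0,50] [0,100] [0,200] [0,400] [0,800] [0,1440] [0,1440] [0,1440]

Derivation:
Computing bounds per retry:
  i=0: D_i=min(50*2^0,1440)=50, bounds=[0,50]
  i=1: D_i=min(50*2^1,1440)=100, bounds=[0,100]
  i=2: D_i=min(50*2^2,1440)=200, bounds=[0,200]
  i=3: D_i=min(50*2^3,1440)=400, bounds=[0,400]
  i=4: D_i=min(50*2^4,1440)=800, bounds=[0,800]
  i=5: D_i=min(50*2^5,1440)=1440, bounds=[0,1440]
  i=6: D_i=min(50*2^6,1440)=1440, bounds=[0,1440]
  i=7: D_i=min(50*2^7,1440)=1440, bounds=[0,1440]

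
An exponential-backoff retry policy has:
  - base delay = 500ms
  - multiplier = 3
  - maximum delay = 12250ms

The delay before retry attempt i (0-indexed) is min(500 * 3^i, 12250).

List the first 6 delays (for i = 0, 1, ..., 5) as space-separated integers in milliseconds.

Computing each delay:
  i=0: min(500*3^0, 12250) = 500
  i=1: min(500*3^1, 12250) = 1500
  i=2: min(500*3^2, 12250) = 4500
  i=3: min(500*3^3, 12250) = 12250
  i=4: min(500*3^4, 12250) = 12250
  i=5: min(500*3^5, 12250) = 12250

Answer: 500 1500 4500 12250 12250 12250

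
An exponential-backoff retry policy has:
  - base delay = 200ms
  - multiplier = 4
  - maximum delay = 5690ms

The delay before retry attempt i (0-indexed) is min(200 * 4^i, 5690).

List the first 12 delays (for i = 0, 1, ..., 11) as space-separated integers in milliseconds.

Answer: 200 800 3200 5690 5690 5690 5690 5690 5690 5690 5690 5690

Derivation:
Computing each delay:
  i=0: min(200*4^0, 5690) = 200
  i=1: min(200*4^1, 5690) = 800
  i=2: min(200*4^2, 5690) = 3200
  i=3: min(200*4^3, 5690) = 5690
  i=4: min(200*4^4, 5690) = 5690
  i=5: min(200*4^5, 5690) = 5690
  i=6: min(200*4^6, 5690) = 5690
  i=7: min(200*4^7, 5690) = 5690
  i=8: min(200*4^8, 5690) = 5690
  i=9: min(200*4^9, 5690) = 5690
  i=10: min(200*4^10, 5690) = 5690
  i=11: min(200*4^11, 5690) = 5690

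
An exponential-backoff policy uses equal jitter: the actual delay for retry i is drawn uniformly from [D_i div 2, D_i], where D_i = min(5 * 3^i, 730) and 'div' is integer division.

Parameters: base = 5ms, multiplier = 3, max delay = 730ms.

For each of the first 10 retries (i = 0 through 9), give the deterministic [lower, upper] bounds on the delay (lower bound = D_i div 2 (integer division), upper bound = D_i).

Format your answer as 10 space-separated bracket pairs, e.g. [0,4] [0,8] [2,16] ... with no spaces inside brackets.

Answer: [2,5] [7,15] [22,45] [67,135] [202,405] [365,730] [365,730] [365,730] [365,730] [365,730]

Derivation:
Computing bounds per retry:
  i=0: D_i=min(5*3^0,730)=5, bounds=[2,5]
  i=1: D_i=min(5*3^1,730)=15, bounds=[7,15]
  i=2: D_i=min(5*3^2,730)=45, bounds=[22,45]
  i=3: D_i=min(5*3^3,730)=135, bounds=[67,135]
  i=4: D_i=min(5*3^4,730)=405, bounds=[202,405]
  i=5: D_i=min(5*3^5,730)=730, bounds=[365,730]
  i=6: D_i=min(5*3^6,730)=730, bounds=[365,730]
  i=7: D_i=min(5*3^7,730)=730, bounds=[365,730]
  i=8: D_i=min(5*3^8,730)=730, bounds=[365,730]
  i=9: D_i=min(5*3^9,730)=730, bounds=[365,730]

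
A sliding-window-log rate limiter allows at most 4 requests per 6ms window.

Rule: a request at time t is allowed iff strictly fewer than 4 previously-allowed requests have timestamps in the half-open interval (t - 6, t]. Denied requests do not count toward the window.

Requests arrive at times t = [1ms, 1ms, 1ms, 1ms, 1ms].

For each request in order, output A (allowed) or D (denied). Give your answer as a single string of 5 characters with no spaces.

Answer: AAAAD

Derivation:
Tracking allowed requests in the window:
  req#1 t=1ms: ALLOW
  req#2 t=1ms: ALLOW
  req#3 t=1ms: ALLOW
  req#4 t=1ms: ALLOW
  req#5 t=1ms: DENY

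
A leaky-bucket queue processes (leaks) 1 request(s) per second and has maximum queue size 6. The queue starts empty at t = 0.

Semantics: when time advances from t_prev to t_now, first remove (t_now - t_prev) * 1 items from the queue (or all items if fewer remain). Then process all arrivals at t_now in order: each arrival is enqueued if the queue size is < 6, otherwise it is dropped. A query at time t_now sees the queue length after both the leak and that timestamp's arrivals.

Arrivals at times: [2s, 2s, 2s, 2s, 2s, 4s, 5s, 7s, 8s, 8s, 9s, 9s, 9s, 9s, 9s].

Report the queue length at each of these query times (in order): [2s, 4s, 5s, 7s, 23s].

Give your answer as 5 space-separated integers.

Answer: 5 4 4 3 0

Derivation:
Queue lengths at query times:
  query t=2s: backlog = 5
  query t=4s: backlog = 4
  query t=5s: backlog = 4
  query t=7s: backlog = 3
  query t=23s: backlog = 0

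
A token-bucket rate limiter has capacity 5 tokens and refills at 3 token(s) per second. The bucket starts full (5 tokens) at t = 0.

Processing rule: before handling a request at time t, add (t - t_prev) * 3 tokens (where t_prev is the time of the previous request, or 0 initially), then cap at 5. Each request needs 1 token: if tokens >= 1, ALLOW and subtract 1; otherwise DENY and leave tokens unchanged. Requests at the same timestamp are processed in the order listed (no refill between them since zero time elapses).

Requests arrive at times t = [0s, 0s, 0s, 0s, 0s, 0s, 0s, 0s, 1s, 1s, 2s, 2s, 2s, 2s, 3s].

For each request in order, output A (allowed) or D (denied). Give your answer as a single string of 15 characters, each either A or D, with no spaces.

Simulating step by step:
  req#1 t=0s: ALLOW
  req#2 t=0s: ALLOW
  req#3 t=0s: ALLOW
  req#4 t=0s: ALLOW
  req#5 t=0s: ALLOW
  req#6 t=0s: DENY
  req#7 t=0s: DENY
  req#8 t=0s: DENY
  req#9 t=1s: ALLOW
  req#10 t=1s: ALLOW
  req#11 t=2s: ALLOW
  req#12 t=2s: ALLOW
  req#13 t=2s: ALLOW
  req#14 t=2s: ALLOW
  req#15 t=3s: ALLOW

Answer: AAAAADDDAAAAAAA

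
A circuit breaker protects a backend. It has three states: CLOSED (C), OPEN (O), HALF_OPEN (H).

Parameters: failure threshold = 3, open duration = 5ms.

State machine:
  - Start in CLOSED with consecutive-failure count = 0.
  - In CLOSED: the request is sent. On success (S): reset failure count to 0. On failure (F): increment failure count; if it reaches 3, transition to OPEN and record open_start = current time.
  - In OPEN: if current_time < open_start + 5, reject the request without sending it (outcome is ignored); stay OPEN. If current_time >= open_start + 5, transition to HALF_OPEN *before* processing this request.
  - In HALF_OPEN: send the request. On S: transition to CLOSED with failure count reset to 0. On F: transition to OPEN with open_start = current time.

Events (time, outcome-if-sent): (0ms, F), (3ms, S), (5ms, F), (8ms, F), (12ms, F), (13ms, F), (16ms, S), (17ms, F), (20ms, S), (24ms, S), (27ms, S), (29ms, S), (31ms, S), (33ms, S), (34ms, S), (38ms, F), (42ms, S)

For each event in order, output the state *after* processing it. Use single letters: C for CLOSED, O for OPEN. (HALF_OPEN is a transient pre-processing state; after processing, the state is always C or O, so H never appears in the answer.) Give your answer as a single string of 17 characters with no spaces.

Answer: CCCCOOOOOCCCCCCCC

Derivation:
State after each event:
  event#1 t=0ms outcome=F: state=CLOSED
  event#2 t=3ms outcome=S: state=CLOSED
  event#3 t=5ms outcome=F: state=CLOSED
  event#4 t=8ms outcome=F: state=CLOSED
  event#5 t=12ms outcome=F: state=OPEN
  event#6 t=13ms outcome=F: state=OPEN
  event#7 t=16ms outcome=S: state=OPEN
  event#8 t=17ms outcome=F: state=OPEN
  event#9 t=20ms outcome=S: state=OPEN
  event#10 t=24ms outcome=S: state=CLOSED
  event#11 t=27ms outcome=S: state=CLOSED
  event#12 t=29ms outcome=S: state=CLOSED
  event#13 t=31ms outcome=S: state=CLOSED
  event#14 t=33ms outcome=S: state=CLOSED
  event#15 t=34ms outcome=S: state=CLOSED
  event#16 t=38ms outcome=F: state=CLOSED
  event#17 t=42ms outcome=S: state=CLOSED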